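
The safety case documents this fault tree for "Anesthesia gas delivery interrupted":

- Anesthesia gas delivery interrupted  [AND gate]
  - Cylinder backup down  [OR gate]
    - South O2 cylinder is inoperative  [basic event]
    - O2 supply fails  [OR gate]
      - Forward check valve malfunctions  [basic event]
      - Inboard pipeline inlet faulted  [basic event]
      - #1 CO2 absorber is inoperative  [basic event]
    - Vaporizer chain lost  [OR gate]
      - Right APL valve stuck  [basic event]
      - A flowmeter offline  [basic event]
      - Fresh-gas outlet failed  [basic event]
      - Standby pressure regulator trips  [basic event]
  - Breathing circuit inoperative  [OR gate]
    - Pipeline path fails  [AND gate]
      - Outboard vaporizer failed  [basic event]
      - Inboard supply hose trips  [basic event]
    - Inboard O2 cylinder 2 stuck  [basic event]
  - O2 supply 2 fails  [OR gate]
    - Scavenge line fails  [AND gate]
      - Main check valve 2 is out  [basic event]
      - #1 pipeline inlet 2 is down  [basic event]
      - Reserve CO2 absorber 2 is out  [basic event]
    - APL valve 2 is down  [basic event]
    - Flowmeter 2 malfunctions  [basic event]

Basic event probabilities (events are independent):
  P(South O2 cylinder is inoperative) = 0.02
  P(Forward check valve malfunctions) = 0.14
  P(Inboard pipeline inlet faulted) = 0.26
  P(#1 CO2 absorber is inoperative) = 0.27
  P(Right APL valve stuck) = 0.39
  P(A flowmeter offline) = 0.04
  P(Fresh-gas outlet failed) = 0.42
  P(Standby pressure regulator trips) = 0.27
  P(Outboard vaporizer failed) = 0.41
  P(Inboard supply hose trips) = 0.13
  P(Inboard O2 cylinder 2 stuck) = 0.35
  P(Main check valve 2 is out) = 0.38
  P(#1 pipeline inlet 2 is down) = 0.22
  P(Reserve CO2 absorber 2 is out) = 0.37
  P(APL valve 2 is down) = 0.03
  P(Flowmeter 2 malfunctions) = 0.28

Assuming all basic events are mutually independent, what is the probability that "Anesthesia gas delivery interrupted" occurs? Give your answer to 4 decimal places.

0.1103

P(O2 supply fails) [OR] = 1 − (1−0.14) × (1−0.26) × (1−0.27) = 0.535428
P(Vaporizer chain lost) [OR] = 1 − (1−0.39) × (1−0.04) × (1−0.42) × (1−0.27) = 0.752057
P(Cylinder backup down) [OR] = 1 − (1−0.02) × (1−0.535428) × (1−0.752057) = 0.887116
P(Pipeline path fails) [AND] = 0.41 × 0.13 = 0.053300
P(Breathing circuit inoperative) [OR] = 1 − (1−0.053300) × (1−0.35) = 0.384645
P(Scavenge line fails) [AND] = 0.38 × 0.22 × 0.37 = 0.030932
P(O2 supply 2 fails) [OR] = 1 − (1−0.030932) × (1−0.03) × (1−0.28) = 0.323203
P(Anesthesia gas delivery interrupted) [AND] = 0.887116 × 0.384645 × 0.323203 = 0.110285
Rounded to 4 decimal places: P(Anesthesia gas delivery interrupted) ≈ 0.1103.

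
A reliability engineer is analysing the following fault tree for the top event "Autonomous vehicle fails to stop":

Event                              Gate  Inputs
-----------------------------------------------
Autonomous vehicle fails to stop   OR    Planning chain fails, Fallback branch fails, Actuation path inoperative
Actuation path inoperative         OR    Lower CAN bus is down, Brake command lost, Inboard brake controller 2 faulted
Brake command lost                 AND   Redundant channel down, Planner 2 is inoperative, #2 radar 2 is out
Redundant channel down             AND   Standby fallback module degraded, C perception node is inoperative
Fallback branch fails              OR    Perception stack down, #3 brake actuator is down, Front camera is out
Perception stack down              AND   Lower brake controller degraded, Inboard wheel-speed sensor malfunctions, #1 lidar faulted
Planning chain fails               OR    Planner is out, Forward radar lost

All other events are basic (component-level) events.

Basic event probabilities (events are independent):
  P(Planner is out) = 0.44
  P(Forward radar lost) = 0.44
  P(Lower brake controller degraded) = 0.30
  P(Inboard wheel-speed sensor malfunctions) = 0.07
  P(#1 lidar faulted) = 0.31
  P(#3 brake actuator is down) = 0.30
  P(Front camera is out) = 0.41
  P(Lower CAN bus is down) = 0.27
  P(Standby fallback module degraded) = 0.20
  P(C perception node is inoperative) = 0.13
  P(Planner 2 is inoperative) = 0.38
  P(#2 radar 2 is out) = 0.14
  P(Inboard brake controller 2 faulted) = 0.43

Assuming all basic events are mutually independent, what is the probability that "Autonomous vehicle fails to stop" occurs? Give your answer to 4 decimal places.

0.9465

P(Planning chain fails) [OR] = 1 − (1−0.44) × (1−0.44) = 0.686400
P(Perception stack down) [AND] = 0.30 × 0.07 × 0.31 = 0.006510
P(Fallback branch fails) [OR] = 1 − (1−0.006510) × (1−0.30) × (1−0.41) = 0.589689
P(Redundant channel down) [AND] = 0.20 × 0.13 = 0.026000
P(Brake command lost) [AND] = 0.026000 × 0.38 × 0.14 = 0.001383
P(Actuation path inoperative) [OR] = 1 − (1−0.27) × (1−0.001383) × (1−0.43) = 0.584475
P(Autonomous vehicle fails to stop) [OR] = 1 − (1−0.686400) × (1−0.589689) × (1−0.584475) = 0.946533
Rounded to 4 decimal places: P(Autonomous vehicle fails to stop) ≈ 0.9465.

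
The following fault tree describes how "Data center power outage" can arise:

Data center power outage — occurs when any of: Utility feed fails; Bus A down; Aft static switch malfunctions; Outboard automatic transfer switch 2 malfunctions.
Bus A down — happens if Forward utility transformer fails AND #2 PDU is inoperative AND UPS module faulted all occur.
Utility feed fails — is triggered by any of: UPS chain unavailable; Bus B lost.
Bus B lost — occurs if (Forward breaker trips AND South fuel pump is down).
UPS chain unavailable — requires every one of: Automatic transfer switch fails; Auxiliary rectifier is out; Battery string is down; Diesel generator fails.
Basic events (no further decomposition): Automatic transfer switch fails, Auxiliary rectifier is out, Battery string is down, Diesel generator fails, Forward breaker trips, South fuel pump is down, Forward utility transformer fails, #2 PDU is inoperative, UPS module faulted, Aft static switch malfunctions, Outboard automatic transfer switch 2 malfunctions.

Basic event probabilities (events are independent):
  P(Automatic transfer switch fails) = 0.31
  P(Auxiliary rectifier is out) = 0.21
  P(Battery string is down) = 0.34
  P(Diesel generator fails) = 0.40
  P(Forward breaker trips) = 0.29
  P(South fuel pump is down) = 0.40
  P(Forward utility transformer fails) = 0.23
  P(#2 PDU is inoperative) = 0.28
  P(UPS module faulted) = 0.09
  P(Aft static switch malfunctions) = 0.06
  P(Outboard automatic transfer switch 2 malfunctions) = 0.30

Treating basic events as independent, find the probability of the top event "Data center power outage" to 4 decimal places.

P(UPS chain unavailable) [AND] = 0.31 × 0.21 × 0.34 × 0.40 = 0.008854
P(Bus B lost) [AND] = 0.29 × 0.40 = 0.116000
P(Utility feed fails) [OR] = 1 − (1−0.008854) × (1−0.116000) = 0.123827
P(Bus A down) [AND] = 0.23 × 0.28 × 0.09 = 0.005796
P(Data center power outage) [OR] = 1 − (1−0.123827) × (1−0.005796) × (1−0.06) × (1−0.30) = 0.426820
Rounded to 4 decimal places: P(Data center power outage) ≈ 0.4268.

0.4268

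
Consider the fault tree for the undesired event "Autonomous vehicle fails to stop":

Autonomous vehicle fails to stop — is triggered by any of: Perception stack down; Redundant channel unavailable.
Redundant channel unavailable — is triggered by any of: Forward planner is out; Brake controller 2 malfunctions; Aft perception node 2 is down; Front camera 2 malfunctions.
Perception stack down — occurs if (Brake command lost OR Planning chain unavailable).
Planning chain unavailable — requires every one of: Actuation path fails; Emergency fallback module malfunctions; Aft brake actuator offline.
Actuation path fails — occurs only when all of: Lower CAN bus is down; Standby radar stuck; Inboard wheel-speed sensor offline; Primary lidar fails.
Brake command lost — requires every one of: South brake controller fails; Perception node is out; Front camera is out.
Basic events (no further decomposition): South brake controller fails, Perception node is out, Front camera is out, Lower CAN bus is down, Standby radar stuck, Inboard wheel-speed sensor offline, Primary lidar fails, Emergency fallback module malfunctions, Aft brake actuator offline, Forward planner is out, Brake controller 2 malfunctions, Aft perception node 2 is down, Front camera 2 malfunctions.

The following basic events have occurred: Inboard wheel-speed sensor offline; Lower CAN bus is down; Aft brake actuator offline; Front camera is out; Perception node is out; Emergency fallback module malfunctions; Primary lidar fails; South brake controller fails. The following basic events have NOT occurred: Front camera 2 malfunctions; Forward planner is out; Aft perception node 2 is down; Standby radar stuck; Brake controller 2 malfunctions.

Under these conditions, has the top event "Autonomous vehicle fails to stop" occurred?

Brake command lost [AND]: South brake controller fails=occurs, Perception node is out=occurs, Front camera is out=occurs → all inputs occur → occurs.
Actuation path fails [AND]: Lower CAN bus is down=occurs, Standby radar stuck=not, Inboard wheel-speed sensor offline=occurs, Primary lidar fails=occurs → not all inputs occur → does not occur.
Planning chain unavailable [AND]: Actuation path fails=not, Emergency fallback module malfunctions=occurs, Aft brake actuator offline=occurs → not all inputs occur → does not occur.
Perception stack down [OR]: Brake command lost=occurs, Planning chain unavailable=not → at least one input occurs → occurs.
Redundant channel unavailable [OR]: Forward planner is out=not, Brake controller 2 malfunctions=not, Aft perception node 2 is down=not, Front camera 2 malfunctions=not → no input occurs → does not occur.
Autonomous vehicle fails to stop [OR]: Perception stack down=occurs, Redundant channel unavailable=not → at least one input occurs → occurs.

Yes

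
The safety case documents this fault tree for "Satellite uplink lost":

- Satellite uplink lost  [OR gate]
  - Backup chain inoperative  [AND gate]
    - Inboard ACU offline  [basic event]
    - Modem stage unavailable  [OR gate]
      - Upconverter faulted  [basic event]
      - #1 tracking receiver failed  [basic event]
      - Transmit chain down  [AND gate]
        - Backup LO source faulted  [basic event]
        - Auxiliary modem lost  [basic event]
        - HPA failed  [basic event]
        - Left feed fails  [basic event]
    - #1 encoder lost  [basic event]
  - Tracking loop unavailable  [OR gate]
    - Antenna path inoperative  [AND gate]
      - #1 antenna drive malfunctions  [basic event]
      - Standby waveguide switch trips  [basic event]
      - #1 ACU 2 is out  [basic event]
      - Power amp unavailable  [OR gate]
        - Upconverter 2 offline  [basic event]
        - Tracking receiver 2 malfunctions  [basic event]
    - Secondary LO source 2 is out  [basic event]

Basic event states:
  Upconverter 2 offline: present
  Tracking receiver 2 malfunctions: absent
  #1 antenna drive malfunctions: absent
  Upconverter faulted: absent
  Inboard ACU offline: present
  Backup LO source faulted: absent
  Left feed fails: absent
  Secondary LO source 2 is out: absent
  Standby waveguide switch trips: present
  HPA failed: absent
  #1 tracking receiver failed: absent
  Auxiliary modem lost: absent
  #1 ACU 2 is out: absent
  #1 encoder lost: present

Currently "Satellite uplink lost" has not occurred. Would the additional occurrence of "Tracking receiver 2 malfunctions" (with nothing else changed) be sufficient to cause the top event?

No

Counterfactual: set "Tracking receiver 2 malfunctions" to occurred.
Transmit chain down [AND]: Backup LO source faulted=not, Auxiliary modem lost=not, HPA failed=not, Left feed fails=not → not all inputs occur → does not occur.
Modem stage unavailable [OR]: Upconverter faulted=not, #1 tracking receiver failed=not, Transmit chain down=not → no input occurs → does not occur.
Backup chain inoperative [AND]: Inboard ACU offline=occurs, Modem stage unavailable=not, #1 encoder lost=occurs → not all inputs occur → does not occur.
Power amp unavailable [OR]: Upconverter 2 offline=occurs, Tracking receiver 2 malfunctions=occurs → at least one input occurs → occurs.
Antenna path inoperative [AND]: #1 antenna drive malfunctions=not, Standby waveguide switch trips=occurs, #1 ACU 2 is out=not, Power amp unavailable=occurs → not all inputs occur → does not occur.
Tracking loop unavailable [OR]: Antenna path inoperative=not, Secondary LO source 2 is out=not → no input occurs → does not occur.
Satellite uplink lost [OR]: Backup chain inoperative=not, Tracking loop unavailable=not → no input occurs → does not occur.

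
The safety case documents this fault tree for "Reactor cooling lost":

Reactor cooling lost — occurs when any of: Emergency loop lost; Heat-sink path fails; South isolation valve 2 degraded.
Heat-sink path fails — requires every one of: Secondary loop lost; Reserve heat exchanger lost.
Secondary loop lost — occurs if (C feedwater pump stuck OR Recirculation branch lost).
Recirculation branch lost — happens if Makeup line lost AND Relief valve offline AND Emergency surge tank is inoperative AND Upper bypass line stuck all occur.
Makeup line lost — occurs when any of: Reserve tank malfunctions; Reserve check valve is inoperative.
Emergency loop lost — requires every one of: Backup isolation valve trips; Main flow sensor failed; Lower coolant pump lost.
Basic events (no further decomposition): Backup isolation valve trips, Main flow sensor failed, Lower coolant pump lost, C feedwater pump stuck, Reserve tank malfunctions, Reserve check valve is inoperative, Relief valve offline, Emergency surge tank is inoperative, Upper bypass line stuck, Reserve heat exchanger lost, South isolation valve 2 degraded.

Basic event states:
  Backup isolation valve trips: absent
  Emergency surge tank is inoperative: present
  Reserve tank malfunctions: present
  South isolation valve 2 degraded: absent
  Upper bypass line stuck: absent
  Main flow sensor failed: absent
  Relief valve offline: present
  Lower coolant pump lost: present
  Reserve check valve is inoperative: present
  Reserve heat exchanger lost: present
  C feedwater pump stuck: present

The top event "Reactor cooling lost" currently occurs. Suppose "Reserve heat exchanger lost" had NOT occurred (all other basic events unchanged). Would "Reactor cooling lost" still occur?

Counterfactual: set "Reserve heat exchanger lost" to not occurred.
Emergency loop lost [AND]: Backup isolation valve trips=not, Main flow sensor failed=not, Lower coolant pump lost=occurs → not all inputs occur → does not occur.
Makeup line lost [OR]: Reserve tank malfunctions=occurs, Reserve check valve is inoperative=occurs → at least one input occurs → occurs.
Recirculation branch lost [AND]: Makeup line lost=occurs, Relief valve offline=occurs, Emergency surge tank is inoperative=occurs, Upper bypass line stuck=not → not all inputs occur → does not occur.
Secondary loop lost [OR]: C feedwater pump stuck=occurs, Recirculation branch lost=not → at least one input occurs → occurs.
Heat-sink path fails [AND]: Secondary loop lost=occurs, Reserve heat exchanger lost=not → not all inputs occur → does not occur.
Reactor cooling lost [OR]: Emergency loop lost=not, Heat-sink path fails=not, South isolation valve 2 degraded=not → no input occurs → does not occur.

No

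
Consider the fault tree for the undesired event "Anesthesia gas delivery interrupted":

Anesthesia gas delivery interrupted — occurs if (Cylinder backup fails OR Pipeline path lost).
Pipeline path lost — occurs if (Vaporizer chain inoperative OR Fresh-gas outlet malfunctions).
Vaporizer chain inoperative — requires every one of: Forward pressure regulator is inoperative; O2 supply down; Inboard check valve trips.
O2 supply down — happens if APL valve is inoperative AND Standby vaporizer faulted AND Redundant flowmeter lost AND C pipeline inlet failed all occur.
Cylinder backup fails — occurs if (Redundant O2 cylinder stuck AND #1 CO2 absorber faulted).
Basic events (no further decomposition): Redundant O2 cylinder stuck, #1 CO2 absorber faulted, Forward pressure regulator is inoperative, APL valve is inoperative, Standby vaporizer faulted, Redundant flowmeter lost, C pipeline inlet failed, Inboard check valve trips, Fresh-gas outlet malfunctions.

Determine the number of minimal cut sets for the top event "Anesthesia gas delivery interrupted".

Cylinder backup fails [AND]: one cut set from each child combined → 1 × 1 = 1 cut set(s).
O2 supply down [AND]: one cut set from each child combined → 1 × 1 × 1 × 1 = 1 cut set(s).
Vaporizer chain inoperative [AND]: one cut set from each child combined → 1 × 1 × 1 = 1 cut set(s).
Pipeline path lost [OR]: union of children's cut sets → 2 cut set(s).
Anesthesia gas delivery interrupted [OR]: union of children's cut sets → 3 cut set(s).
Minimal cut sets: {#1 CO2 absorber faulted, Redundant O2 cylinder stuck}; {APL valve is inoperative, C pipeline inlet failed, Forward pressure regulator is inoperative, Inboard check valve trips, Redundant flowmeter lost, Standby vaporizer faulted}; {Fresh-gas outlet malfunctions}.

3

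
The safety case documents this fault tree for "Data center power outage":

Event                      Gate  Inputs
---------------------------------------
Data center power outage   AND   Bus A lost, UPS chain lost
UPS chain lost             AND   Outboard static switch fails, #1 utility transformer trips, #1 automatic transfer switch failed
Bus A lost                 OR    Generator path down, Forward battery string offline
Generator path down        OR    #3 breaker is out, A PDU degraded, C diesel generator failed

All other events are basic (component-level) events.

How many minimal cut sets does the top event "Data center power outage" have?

Generator path down [OR]: union of children's cut sets → 3 cut set(s).
Bus A lost [OR]: union of children's cut sets → 4 cut set(s).
UPS chain lost [AND]: one cut set from each child combined → 1 × 1 × 1 = 1 cut set(s).
Data center power outage [AND]: one cut set from each child combined → 4 × 1 = 4 cut set(s).
Minimal cut sets: {#1 automatic transfer switch failed, #1 utility transformer trips, #3 breaker is out, Outboard static switch fails}; {#1 automatic transfer switch failed, #1 utility transformer trips, A PDU degraded, Outboard static switch fails}; {#1 automatic transfer switch failed, #1 utility transformer trips, C diesel generator failed, Outboard static switch fails}; {#1 automatic transfer switch failed, #1 utility transformer trips, Forward battery string offline, Outboard static switch fails}.

4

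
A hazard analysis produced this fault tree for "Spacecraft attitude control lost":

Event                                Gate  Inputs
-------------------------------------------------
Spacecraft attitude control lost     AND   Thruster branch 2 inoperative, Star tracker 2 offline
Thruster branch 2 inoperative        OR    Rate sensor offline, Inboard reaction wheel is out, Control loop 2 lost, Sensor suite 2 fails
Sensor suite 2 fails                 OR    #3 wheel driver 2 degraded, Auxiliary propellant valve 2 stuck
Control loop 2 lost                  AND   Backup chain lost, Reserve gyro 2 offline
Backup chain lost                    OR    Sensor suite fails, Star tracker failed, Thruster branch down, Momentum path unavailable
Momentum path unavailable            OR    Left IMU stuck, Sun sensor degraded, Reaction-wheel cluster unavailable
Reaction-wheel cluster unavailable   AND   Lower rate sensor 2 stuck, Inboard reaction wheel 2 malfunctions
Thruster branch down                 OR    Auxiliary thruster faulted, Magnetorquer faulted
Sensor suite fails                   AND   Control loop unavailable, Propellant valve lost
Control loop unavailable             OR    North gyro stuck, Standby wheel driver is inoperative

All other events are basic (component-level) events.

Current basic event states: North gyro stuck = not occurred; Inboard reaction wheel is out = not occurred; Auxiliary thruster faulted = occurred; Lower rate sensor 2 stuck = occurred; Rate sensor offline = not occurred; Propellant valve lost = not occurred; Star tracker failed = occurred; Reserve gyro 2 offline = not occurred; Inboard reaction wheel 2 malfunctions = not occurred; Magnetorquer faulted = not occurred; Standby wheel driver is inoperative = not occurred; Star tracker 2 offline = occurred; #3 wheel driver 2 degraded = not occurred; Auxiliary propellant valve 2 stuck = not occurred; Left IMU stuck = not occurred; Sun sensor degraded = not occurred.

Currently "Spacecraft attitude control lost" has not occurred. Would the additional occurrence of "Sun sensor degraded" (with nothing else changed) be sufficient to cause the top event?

Counterfactual: set "Sun sensor degraded" to occurred.
Control loop unavailable [OR]: North gyro stuck=not, Standby wheel driver is inoperative=not → no input occurs → does not occur.
Sensor suite fails [AND]: Control loop unavailable=not, Propellant valve lost=not → not all inputs occur → does not occur.
Thruster branch down [OR]: Auxiliary thruster faulted=occurs, Magnetorquer faulted=not → at least one input occurs → occurs.
Reaction-wheel cluster unavailable [AND]: Lower rate sensor 2 stuck=occurs, Inboard reaction wheel 2 malfunctions=not → not all inputs occur → does not occur.
Momentum path unavailable [OR]: Left IMU stuck=not, Sun sensor degraded=occurs, Reaction-wheel cluster unavailable=not → at least one input occurs → occurs.
Backup chain lost [OR]: Sensor suite fails=not, Star tracker failed=occurs, Thruster branch down=occurs, Momentum path unavailable=occurs → at least one input occurs → occurs.
Control loop 2 lost [AND]: Backup chain lost=occurs, Reserve gyro 2 offline=not → not all inputs occur → does not occur.
Sensor suite 2 fails [OR]: #3 wheel driver 2 degraded=not, Auxiliary propellant valve 2 stuck=not → no input occurs → does not occur.
Thruster branch 2 inoperative [OR]: Rate sensor offline=not, Inboard reaction wheel is out=not, Control loop 2 lost=not, Sensor suite 2 fails=not → no input occurs → does not occur.
Spacecraft attitude control lost [AND]: Thruster branch 2 inoperative=not, Star tracker 2 offline=occurs → not all inputs occur → does not occur.

No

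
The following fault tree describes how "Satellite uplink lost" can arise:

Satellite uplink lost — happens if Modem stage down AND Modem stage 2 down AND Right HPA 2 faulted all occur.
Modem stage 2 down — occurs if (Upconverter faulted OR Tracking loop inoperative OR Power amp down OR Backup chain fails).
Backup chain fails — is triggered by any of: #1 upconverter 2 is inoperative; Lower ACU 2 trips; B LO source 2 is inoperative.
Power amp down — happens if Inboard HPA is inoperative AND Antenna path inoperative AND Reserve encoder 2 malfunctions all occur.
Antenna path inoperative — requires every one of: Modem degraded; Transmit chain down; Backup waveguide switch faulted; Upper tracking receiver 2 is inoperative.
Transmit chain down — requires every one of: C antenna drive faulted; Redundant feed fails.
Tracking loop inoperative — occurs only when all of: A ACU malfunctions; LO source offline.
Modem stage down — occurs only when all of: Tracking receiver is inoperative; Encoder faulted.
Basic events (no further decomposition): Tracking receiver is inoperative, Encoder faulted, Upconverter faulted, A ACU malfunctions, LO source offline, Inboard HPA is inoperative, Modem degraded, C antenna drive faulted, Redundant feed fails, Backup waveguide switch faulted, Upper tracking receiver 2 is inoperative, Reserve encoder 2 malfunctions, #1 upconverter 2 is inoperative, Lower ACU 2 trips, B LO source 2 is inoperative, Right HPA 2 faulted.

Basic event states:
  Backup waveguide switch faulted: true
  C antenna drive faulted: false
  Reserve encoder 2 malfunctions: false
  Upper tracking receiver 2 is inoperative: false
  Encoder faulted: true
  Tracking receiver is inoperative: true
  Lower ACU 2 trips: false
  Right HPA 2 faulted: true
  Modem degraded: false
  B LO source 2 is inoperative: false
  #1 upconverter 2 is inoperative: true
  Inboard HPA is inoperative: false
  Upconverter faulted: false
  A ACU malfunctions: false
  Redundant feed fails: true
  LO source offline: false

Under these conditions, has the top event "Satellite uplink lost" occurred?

Yes

Modem stage down [AND]: Tracking receiver is inoperative=occurs, Encoder faulted=occurs → all inputs occur → occurs.
Tracking loop inoperative [AND]: A ACU malfunctions=not, LO source offline=not → not all inputs occur → does not occur.
Transmit chain down [AND]: C antenna drive faulted=not, Redundant feed fails=occurs → not all inputs occur → does not occur.
Antenna path inoperative [AND]: Modem degraded=not, Transmit chain down=not, Backup waveguide switch faulted=occurs, Upper tracking receiver 2 is inoperative=not → not all inputs occur → does not occur.
Power amp down [AND]: Inboard HPA is inoperative=not, Antenna path inoperative=not, Reserve encoder 2 malfunctions=not → not all inputs occur → does not occur.
Backup chain fails [OR]: #1 upconverter 2 is inoperative=occurs, Lower ACU 2 trips=not, B LO source 2 is inoperative=not → at least one input occurs → occurs.
Modem stage 2 down [OR]: Upconverter faulted=not, Tracking loop inoperative=not, Power amp down=not, Backup chain fails=occurs → at least one input occurs → occurs.
Satellite uplink lost [AND]: Modem stage down=occurs, Modem stage 2 down=occurs, Right HPA 2 faulted=occurs → all inputs occur → occurs.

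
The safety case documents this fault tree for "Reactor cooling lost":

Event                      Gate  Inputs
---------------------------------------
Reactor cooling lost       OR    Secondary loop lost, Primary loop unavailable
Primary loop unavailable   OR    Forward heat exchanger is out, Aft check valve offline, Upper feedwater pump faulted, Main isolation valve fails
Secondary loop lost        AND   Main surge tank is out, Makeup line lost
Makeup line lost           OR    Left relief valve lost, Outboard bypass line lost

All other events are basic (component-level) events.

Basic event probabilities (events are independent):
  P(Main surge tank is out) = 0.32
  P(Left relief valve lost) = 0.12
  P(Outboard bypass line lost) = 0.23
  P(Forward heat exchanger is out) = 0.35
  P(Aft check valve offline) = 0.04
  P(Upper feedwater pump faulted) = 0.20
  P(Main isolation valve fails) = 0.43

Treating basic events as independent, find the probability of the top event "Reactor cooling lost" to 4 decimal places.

P(Makeup line lost) [OR] = 1 − (1−0.12) × (1−0.23) = 0.322400
P(Secondary loop lost) [AND] = 0.32 × 0.322400 = 0.103168
P(Primary loop unavailable) [OR] = 1 − (1−0.35) × (1−0.04) × (1−0.20) × (1−0.43) = 0.715456
P(Reactor cooling lost) [OR] = 1 − (1−0.103168) × (1−0.715456) = 0.744812
Rounded to 4 decimal places: P(Reactor cooling lost) ≈ 0.7448.

0.7448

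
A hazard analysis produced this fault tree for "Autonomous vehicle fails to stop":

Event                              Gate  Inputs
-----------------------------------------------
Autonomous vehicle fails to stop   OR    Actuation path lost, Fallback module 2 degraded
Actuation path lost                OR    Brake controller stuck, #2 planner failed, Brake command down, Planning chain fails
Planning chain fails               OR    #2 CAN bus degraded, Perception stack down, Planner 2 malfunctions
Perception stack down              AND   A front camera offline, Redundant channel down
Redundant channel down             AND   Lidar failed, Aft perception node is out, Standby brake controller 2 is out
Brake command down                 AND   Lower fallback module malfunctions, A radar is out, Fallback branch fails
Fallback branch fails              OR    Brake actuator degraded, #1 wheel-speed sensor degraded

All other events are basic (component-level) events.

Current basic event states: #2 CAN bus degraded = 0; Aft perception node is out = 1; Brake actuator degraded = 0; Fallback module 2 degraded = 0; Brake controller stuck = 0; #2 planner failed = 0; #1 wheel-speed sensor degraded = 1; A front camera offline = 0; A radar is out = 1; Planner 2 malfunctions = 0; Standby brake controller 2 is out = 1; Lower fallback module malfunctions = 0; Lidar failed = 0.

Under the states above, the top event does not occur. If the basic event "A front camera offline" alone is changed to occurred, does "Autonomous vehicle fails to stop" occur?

Counterfactual: set "A front camera offline" to occurred.
Fallback branch fails [OR]: Brake actuator degraded=not, #1 wheel-speed sensor degraded=occurs → at least one input occurs → occurs.
Brake command down [AND]: Lower fallback module malfunctions=not, A radar is out=occurs, Fallback branch fails=occurs → not all inputs occur → does not occur.
Redundant channel down [AND]: Lidar failed=not, Aft perception node is out=occurs, Standby brake controller 2 is out=occurs → not all inputs occur → does not occur.
Perception stack down [AND]: A front camera offline=occurs, Redundant channel down=not → not all inputs occur → does not occur.
Planning chain fails [OR]: #2 CAN bus degraded=not, Perception stack down=not, Planner 2 malfunctions=not → no input occurs → does not occur.
Actuation path lost [OR]: Brake controller stuck=not, #2 planner failed=not, Brake command down=not, Planning chain fails=not → no input occurs → does not occur.
Autonomous vehicle fails to stop [OR]: Actuation path lost=not, Fallback module 2 degraded=not → no input occurs → does not occur.

No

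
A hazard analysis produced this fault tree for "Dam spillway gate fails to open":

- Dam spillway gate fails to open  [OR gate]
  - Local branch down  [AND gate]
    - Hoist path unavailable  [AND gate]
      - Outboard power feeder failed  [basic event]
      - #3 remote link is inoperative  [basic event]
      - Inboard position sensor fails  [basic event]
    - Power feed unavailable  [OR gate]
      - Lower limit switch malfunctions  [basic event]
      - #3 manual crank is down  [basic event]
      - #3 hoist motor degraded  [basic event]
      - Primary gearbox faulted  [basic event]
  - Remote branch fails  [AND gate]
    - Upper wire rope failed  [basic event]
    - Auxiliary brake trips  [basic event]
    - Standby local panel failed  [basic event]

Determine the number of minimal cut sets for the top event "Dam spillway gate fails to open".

5

Hoist path unavailable [AND]: one cut set from each child combined → 1 × 1 × 1 = 1 cut set(s).
Power feed unavailable [OR]: union of children's cut sets → 4 cut set(s).
Local branch down [AND]: one cut set from each child combined → 1 × 4 = 4 cut set(s).
Remote branch fails [AND]: one cut set from each child combined → 1 × 1 × 1 = 1 cut set(s).
Dam spillway gate fails to open [OR]: union of children's cut sets → 5 cut set(s).
Minimal cut sets: {#3 remote link is inoperative, Inboard position sensor fails, Lower limit switch malfunctions, Outboard power feeder failed}; {#3 manual crank is down, #3 remote link is inoperative, Inboard position sensor fails, Outboard power feeder failed}; {#3 hoist motor degraded, #3 remote link is inoperative, Inboard position sensor fails, Outboard power feeder failed}; {#3 remote link is inoperative, Inboard position sensor fails, Outboard power feeder failed, Primary gearbox faulted}; {Auxiliary brake trips, Standby local panel failed, Upper wire rope failed}.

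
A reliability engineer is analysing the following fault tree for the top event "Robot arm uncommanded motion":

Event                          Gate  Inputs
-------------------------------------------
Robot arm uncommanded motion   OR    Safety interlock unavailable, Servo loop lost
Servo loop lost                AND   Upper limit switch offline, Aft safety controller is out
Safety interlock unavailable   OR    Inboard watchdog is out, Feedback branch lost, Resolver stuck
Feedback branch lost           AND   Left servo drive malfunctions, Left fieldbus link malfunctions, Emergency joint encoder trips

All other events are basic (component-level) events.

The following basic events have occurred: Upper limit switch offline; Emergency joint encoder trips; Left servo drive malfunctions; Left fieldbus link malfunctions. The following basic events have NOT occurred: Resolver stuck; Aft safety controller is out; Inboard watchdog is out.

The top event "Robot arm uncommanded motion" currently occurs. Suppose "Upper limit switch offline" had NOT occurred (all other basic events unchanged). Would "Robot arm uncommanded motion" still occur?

Counterfactual: set "Upper limit switch offline" to not occurred.
Feedback branch lost [AND]: Left servo drive malfunctions=occurs, Left fieldbus link malfunctions=occurs, Emergency joint encoder trips=occurs → all inputs occur → occurs.
Safety interlock unavailable [OR]: Inboard watchdog is out=not, Feedback branch lost=occurs, Resolver stuck=not → at least one input occurs → occurs.
Servo loop lost [AND]: Upper limit switch offline=not, Aft safety controller is out=not → not all inputs occur → does not occur.
Robot arm uncommanded motion [OR]: Safety interlock unavailable=occurs, Servo loop lost=not → at least one input occurs → occurs.

Yes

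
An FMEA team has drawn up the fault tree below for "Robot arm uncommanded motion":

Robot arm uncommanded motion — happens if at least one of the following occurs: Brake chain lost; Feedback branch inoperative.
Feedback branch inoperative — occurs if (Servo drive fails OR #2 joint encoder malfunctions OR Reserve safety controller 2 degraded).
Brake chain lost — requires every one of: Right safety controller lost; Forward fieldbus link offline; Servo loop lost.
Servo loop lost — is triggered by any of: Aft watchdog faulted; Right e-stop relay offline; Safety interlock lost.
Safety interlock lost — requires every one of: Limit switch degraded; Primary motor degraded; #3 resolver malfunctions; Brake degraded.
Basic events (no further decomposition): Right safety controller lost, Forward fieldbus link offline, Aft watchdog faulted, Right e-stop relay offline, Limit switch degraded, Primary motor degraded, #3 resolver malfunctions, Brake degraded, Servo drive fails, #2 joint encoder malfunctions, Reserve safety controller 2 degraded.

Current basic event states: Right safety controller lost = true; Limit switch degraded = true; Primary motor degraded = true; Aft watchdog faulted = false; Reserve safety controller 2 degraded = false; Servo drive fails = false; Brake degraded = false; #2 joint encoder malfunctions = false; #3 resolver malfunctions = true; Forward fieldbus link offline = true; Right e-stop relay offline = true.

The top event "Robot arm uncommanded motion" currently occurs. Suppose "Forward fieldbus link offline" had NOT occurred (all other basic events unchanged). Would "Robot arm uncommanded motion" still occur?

No

Counterfactual: set "Forward fieldbus link offline" to not occurred.
Safety interlock lost [AND]: Limit switch degraded=occurs, Primary motor degraded=occurs, #3 resolver malfunctions=occurs, Brake degraded=not → not all inputs occur → does not occur.
Servo loop lost [OR]: Aft watchdog faulted=not, Right e-stop relay offline=occurs, Safety interlock lost=not → at least one input occurs → occurs.
Brake chain lost [AND]: Right safety controller lost=occurs, Forward fieldbus link offline=not, Servo loop lost=occurs → not all inputs occur → does not occur.
Feedback branch inoperative [OR]: Servo drive fails=not, #2 joint encoder malfunctions=not, Reserve safety controller 2 degraded=not → no input occurs → does not occur.
Robot arm uncommanded motion [OR]: Brake chain lost=not, Feedback branch inoperative=not → no input occurs → does not occur.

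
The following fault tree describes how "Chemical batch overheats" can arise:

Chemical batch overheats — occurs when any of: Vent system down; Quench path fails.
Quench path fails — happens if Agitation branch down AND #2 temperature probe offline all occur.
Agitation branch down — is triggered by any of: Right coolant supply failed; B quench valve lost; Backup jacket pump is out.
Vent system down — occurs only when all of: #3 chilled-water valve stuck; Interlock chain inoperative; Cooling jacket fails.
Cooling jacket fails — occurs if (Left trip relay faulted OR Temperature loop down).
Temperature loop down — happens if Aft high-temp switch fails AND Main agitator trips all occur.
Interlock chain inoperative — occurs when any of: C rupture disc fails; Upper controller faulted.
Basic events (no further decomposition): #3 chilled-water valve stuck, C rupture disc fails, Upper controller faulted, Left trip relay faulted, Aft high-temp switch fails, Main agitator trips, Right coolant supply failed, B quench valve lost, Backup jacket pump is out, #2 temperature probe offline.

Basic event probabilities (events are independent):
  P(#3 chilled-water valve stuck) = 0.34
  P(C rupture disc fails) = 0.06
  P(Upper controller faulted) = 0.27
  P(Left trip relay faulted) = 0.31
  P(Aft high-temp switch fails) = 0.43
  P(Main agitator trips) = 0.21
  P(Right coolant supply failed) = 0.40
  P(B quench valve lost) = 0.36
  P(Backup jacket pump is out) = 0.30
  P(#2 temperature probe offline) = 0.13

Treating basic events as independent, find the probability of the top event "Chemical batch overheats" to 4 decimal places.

0.1310

P(Interlock chain inoperative) [OR] = 1 − (1−0.06) × (1−0.27) = 0.313800
P(Temperature loop down) [AND] = 0.43 × 0.21 = 0.090300
P(Cooling jacket fails) [OR] = 1 − (1−0.31) × (1−0.090300) = 0.372307
P(Vent system down) [AND] = 0.34 × 0.313800 × 0.372307 = 0.039722
P(Agitation branch down) [OR] = 1 − (1−0.40) × (1−0.36) × (1−0.30) = 0.731200
P(Quench path fails) [AND] = 0.731200 × 0.13 = 0.095056
P(Chemical batch overheats) [OR] = 1 − (1−0.039722) × (1−0.095056) = 0.131002
Rounded to 4 decimal places: P(Chemical batch overheats) ≈ 0.1310.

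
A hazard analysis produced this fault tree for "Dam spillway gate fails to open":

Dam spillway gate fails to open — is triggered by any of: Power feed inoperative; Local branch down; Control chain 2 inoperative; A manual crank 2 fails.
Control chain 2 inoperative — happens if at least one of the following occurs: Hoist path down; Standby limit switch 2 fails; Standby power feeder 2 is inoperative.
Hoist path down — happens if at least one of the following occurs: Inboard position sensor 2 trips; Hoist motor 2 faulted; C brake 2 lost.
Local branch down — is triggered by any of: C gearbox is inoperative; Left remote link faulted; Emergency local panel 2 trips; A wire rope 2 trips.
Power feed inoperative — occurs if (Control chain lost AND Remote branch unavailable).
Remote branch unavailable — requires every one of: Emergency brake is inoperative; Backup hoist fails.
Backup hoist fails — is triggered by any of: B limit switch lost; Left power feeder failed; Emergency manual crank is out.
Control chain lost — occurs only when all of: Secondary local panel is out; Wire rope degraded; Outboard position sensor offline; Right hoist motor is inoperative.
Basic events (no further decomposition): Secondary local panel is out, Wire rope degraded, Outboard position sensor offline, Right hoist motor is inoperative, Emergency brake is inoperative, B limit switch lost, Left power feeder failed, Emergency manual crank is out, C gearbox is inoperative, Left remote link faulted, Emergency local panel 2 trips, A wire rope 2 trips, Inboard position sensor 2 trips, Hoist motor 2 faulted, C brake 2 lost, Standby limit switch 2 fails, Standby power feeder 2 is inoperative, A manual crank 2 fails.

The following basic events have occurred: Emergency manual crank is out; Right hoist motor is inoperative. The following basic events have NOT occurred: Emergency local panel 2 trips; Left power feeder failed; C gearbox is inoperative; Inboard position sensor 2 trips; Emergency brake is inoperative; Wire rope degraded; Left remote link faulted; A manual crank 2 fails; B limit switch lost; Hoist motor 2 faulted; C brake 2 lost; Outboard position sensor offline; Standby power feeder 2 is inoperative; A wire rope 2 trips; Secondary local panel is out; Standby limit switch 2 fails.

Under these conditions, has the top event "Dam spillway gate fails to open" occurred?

Control chain lost [AND]: Secondary local panel is out=not, Wire rope degraded=not, Outboard position sensor offline=not, Right hoist motor is inoperative=occurs → not all inputs occur → does not occur.
Backup hoist fails [OR]: B limit switch lost=not, Left power feeder failed=not, Emergency manual crank is out=occurs → at least one input occurs → occurs.
Remote branch unavailable [AND]: Emergency brake is inoperative=not, Backup hoist fails=occurs → not all inputs occur → does not occur.
Power feed inoperative [AND]: Control chain lost=not, Remote branch unavailable=not → not all inputs occur → does not occur.
Local branch down [OR]: C gearbox is inoperative=not, Left remote link faulted=not, Emergency local panel 2 trips=not, A wire rope 2 trips=not → no input occurs → does not occur.
Hoist path down [OR]: Inboard position sensor 2 trips=not, Hoist motor 2 faulted=not, C brake 2 lost=not → no input occurs → does not occur.
Control chain 2 inoperative [OR]: Hoist path down=not, Standby limit switch 2 fails=not, Standby power feeder 2 is inoperative=not → no input occurs → does not occur.
Dam spillway gate fails to open [OR]: Power feed inoperative=not, Local branch down=not, Control chain 2 inoperative=not, A manual crank 2 fails=not → no input occurs → does not occur.

No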